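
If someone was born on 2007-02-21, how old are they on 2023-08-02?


Birth: 2007-02-21
Reference: 2023-08-02
Year difference: 2023 - 2007 = 16

16 years old


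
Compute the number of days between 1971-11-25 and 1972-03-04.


From 1971-11-25 to 1972-03-04
1971-11-25: days before November = 31 + 28 + 31 + 30 + 31 + 30 + 31 + 31 + 30 + 31 = 304 (1971 is not a leap year); day of year = 304 + 25 = 329
1972-03-04: days before March = 31 + 29 = 60 (1972 is a leap year); day of year = 60 + 4 = 64
Rest of 1971: 365 - 329 = 36
Total = 36 + 64 = 100

100 days


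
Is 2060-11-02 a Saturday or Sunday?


Anchor: Jan 1, 2060. With p = 2060 - 1 = 2059: (p + p//4 - p//100 + p//400) mod 7 = (2059 + 514 - 20 + 5) mod 7 = 2558 mod 7 = 3 -> Thursday (Mon=0 ... Sun=6)
Day of year: 307; offset = 306
Weekday index = (3 + 306) mod 7 = 1 -> Tuesday
Weekend days: Saturday, Sunday

No


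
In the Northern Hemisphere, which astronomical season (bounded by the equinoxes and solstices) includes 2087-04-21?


Date: April 21
Astronomical Spring (approx.; exact equinox/solstice day varies by year): March 20 to June 20
April 21 falls within the Spring window

Spring


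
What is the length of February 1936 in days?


February 1936 (leap year: yes)

29 days


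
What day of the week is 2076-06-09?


Date: June 9, 2076
Anchor: Jan 1, 2076. With p = 2076 - 1 = 2075: (p + p//4 - p//100 + p//400) mod 7 = (2075 + 518 - 20 + 5) mod 7 = 2578 mod 7 = 2 -> Wednesday (Mon=0 ... Sun=6)
Days before June (Jan-May): 152; offset = 152 + 9 - 1 = 160
Weekday index = (2 + 160) mod 7 = 1

Day of the week: Tuesday


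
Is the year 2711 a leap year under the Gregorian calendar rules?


Gregorian leap year rule: divisible by 4, but not by 100, unless also by 400.
2711 is not divisible by 4 -> not a leap year

No


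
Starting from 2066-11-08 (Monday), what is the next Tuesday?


Current: Monday
Target: Tuesday
Days ahead: 1

Next Tuesday: 2066-11-09


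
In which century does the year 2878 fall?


Century = (year - 1) // 100 + 1
= (2878 - 1) // 100 + 1
= 2877 // 100 + 1
= 28 + 1

29th century


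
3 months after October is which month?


October is month 10
10 + 3 = 13; wrap: 13 - 12 = 1

January


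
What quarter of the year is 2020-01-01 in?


Month: January (month 1)
Q1: Jan-Mar, Q2: Apr-Jun, Q3: Jul-Sep, Q4: Oct-Dec

Q1


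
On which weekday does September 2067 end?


September 2067 has 30 days
Anchor: Jan 1, 2067. With p = 2067 - 1 = 2066: (p + p//4 - p//100 + p//400) mod 7 = (2066 + 516 - 20 + 5) mod 7 = 2567 mod 7 = 5 -> Saturday (Mon=0 ... Sun=6)
Days before September (Jan-Aug): 243; September 1 index = (5 + 243) mod 7 = 3 -> Thursday
Last day offset: 30 - 1 = 29 days
Weekday index = (3 + 29) mod 7 = 4

Friday, September 30


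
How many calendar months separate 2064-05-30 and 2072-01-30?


From May 2064 to January 2072
8 years * 12 = 96 months, minus 4 months = 92

92 months


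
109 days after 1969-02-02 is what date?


Start: 1969-02-02, add 109 days
February 1969 has 28 days: 28 - 2 = 26 days to February 28 -> 83 left
March 1969 has 31 days -> 52 left
April 1969 has 30 days -> 22 left
May 1969: 22 <= 31 -> lands on May 22

Result: 1969-05-22


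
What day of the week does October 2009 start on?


Target: October 1, 2009
Anchor: Jan 1, 2009. With p = 2009 - 1 = 2008: (p + p//4 - p//100 + p//400) mod 7 = (2008 + 502 - 20 + 5) mod 7 = 2495 mod 7 = 3 -> Thursday (Mon=0 ... Sun=6)
Days before October (Jan-Sep): 273 days
Weekday index = (3 + 273) mod 7 = 3

Thursday


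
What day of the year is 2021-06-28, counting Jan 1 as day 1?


Date: June 28, 2021
Days in months 1 through 5: 151
Plus 28 days in June

Day of year: 179


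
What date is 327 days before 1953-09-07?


Start: 1953-09-07, subtract 327 days
Back 7 days from September 7 reaches August 31, 1953 -> 320 left
August 1953 has 31 days -> back to July 31, 1953 -> 289 left
July 1953 has 31 days -> back to June 30, 1953 -> 258 left
June 1953 has 30 days -> back to May 31, 1953 -> 228 left
May 1953 has 31 days -> back to April 30, 1953 -> 197 left
April 1953 has 30 days -> back to March 31, 1953 -> 167 left
March 1953 has 31 days -> back to February 28, 1953 -> 136 left
February 1953 has 28 days -> back to January 31, 1953 -> 108 left
January 1953 has 31 days -> back to December 31, 1952 -> 77 left
December 1952 has 31 days -> back to November 30, 1952 -> 46 left
November 1952 has 30 days -> back to October 31, 1952 -> 16 left
October 1952: 31 - 16 = 15 -> lands on October 15

Result: 1952-10-15


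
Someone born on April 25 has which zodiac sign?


Date: April 25
Conventional tropical zodiac dates: Taurus from April 20 onward; Gemini starts May 21
April 25 falls within the Taurus range

Taurus


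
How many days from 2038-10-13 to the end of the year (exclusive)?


Day of year: 286 of 365
Remaining = 365 - 286

79 days


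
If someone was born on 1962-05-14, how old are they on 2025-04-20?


Birth: 1962-05-14
Reference: 2025-04-20
Year difference: 2025 - 1962 = 63
Birthday not yet reached in 2025, subtract 1

62 years old


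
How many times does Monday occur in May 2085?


May 2085 has 31 days
Anchor: Jan 1, 2085. With p = 2085 - 1 = 2084: (p + p//4 - p//100 + p//400) mod 7 = (2084 + 521 - 20 + 5) mod 7 = 2590 mod 7 = 0 -> Monday (Mon=0 ... Sun=6)
Days before May (Jan-Apr): 120; May 1 index = (0 + 120) mod 7 = 1 -> Tuesday
First Monday is May 7
Mondays: 7, 14, 21, 28

4 Mondays


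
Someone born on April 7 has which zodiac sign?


Date: April 7
Conventional tropical zodiac dates: Aries from March 21 onward; Taurus starts April 20
April 7 falls within the Aries range

Aries


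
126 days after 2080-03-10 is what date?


Start: 2080-03-10, add 126 days
March 2080 has 31 days: 31 - 10 = 21 days to March 31 -> 105 left
April 2080 has 30 days -> 75 left
May 2080 has 31 days -> 44 left
June 2080 has 30 days -> 14 left
July 2080: 14 <= 31 -> lands on July 14

Result: 2080-07-14


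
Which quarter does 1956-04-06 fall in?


Month: April (month 4)
Q1: Jan-Mar, Q2: Apr-Jun, Q3: Jul-Sep, Q4: Oct-Dec

Q2


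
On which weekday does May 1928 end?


May 1928 has 31 days
Anchor: Jan 1, 1928. With p = 1928 - 1 = 1927: (p + p//4 - p//100 + p//400) mod 7 = (1927 + 481 - 19 + 4) mod 7 = 2393 mod 7 = 6 -> Sunday (Mon=0 ... Sun=6)
Days before May (Jan-Apr): 121; May 1 index = (6 + 121) mod 7 = 1 -> Tuesday
Last day offset: 31 - 1 = 30 days
Weekday index = (1 + 30) mod 7 = 3

Thursday, May 31


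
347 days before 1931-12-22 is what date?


Start: 1931-12-22, subtract 347 days
Back 22 days from December 22 reaches November 30, 1931 -> 325 left
November 1931 has 30 days -> back to October 31, 1931 -> 295 left
October 1931 has 31 days -> back to September 30, 1931 -> 264 left
September 1931 has 30 days -> back to August 31, 1931 -> 234 left
August 1931 has 31 days -> back to July 31, 1931 -> 203 left
July 1931 has 31 days -> back to June 30, 1931 -> 172 left
June 1931 has 30 days -> back to May 31, 1931 -> 142 left
May 1931 has 31 days -> back to April 30, 1931 -> 111 left
April 1931 has 30 days -> back to March 31, 1931 -> 81 left
March 1931 has 31 days -> back to February 28, 1931 -> 50 left
February 1931 has 28 days -> back to January 31, 1931 -> 22 left
January 1931: 31 - 22 = 9 -> lands on January 9

Result: 1931-01-09


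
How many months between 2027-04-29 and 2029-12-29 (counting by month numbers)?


From April 2027 to December 2029
2 years * 12 = 24 months, plus 8 months = 32

32 months


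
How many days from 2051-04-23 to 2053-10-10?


From 2051-04-23 to 2053-10-10
2051-04-23: days before April = 31 + 28 + 31 = 90 (2051 is not a leap year); day of year = 90 + 23 = 113
2053-10-10: days before October = 31 + 28 + 31 + 30 + 31 + 30 + 31 + 31 + 30 = 273 (2053 is not a leap year); day of year = 273 + 10 = 283
Rest of 2051: 365 - 113 = 252
Full years 2052 (366): 366
Total = 252 + 366 + 283 = 901

901 days


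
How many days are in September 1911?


September 1911

30 days


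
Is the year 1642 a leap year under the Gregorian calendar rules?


Gregorian leap year rule: divisible by 4, but not by 100, unless also by 400.
1642 is not divisible by 4 -> not a leap year

No


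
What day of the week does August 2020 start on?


Target: August 1, 2020
Anchor: Jan 1, 2020. With p = 2020 - 1 = 2019: (p + p//4 - p//100 + p//400) mod 7 = (2019 + 504 - 20 + 5) mod 7 = 2508 mod 7 = 2 -> Wednesday (Mon=0 ... Sun=6)
Days before August (Jan-Jul): 213 days
Weekday index = (2 + 213) mod 7 = 5

Saturday


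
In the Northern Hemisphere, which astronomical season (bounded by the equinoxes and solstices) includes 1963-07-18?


Date: July 18
Astronomical Summer (approx.; exact equinox/solstice day varies by year): June 21 to September 21
July 18 falls within the Summer window

Summer


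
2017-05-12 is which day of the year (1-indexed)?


Date: May 12, 2017
Days in months 1 through 4: 120
Plus 12 days in May

Day of year: 132


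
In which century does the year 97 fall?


Century = (year - 1) // 100 + 1
= (97 - 1) // 100 + 1
= 96 // 100 + 1
= 0 + 1

1st century


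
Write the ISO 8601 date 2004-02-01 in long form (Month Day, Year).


ISO 2004-02-01 parses as year=2004, month=02, day=01
Month 2 -> February

February 1, 2004


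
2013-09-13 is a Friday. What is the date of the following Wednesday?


Current: Friday
Target: Wednesday
Days ahead: 5

Next Wednesday: 2013-09-18


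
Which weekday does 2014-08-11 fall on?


Date: August 11, 2014
Anchor: Jan 1, 2014. With p = 2014 - 1 = 2013: (p + p//4 - p//100 + p//400) mod 7 = (2013 + 503 - 20 + 5) mod 7 = 2501 mod 7 = 2 -> Wednesday (Mon=0 ... Sun=6)
Days before August (Jan-Jul): 212; offset = 212 + 11 - 1 = 222
Weekday index = (2 + 222) mod 7 = 0

Day of the week: Monday


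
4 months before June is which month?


June is month 6
6 - 4 = 2

February


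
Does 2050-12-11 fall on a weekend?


Anchor: Jan 1, 2050. With p = 2050 - 1 = 2049: (p + p//4 - p//100 + p//400) mod 7 = (2049 + 512 - 20 + 5) mod 7 = 2546 mod 7 = 5 -> Saturday (Mon=0 ... Sun=6)
Day of year: 345; offset = 344
Weekday index = (5 + 344) mod 7 = 6 -> Sunday
Weekend days: Saturday, Sunday

Yes


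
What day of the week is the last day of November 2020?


November 2020 has 30 days
Anchor: Jan 1, 2020. With p = 2020 - 1 = 2019: (p + p//4 - p//100 + p//400) mod 7 = (2019 + 504 - 20 + 5) mod 7 = 2508 mod 7 = 2 -> Wednesday (Mon=0 ... Sun=6)
Days before November (Jan-Oct): 305; November 1 index = (2 + 305) mod 7 = 6 -> Sunday
Last day offset: 30 - 1 = 29 days
Weekday index = (6 + 29) mod 7 = 0

Monday, November 30


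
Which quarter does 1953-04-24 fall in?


Month: April (month 4)
Q1: Jan-Mar, Q2: Apr-Jun, Q3: Jul-Sep, Q4: Oct-Dec

Q2


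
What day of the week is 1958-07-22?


Date: July 22, 1958
Anchor: Jan 1, 1958. With p = 1958 - 1 = 1957: (p + p//4 - p//100 + p//400) mod 7 = (1957 + 489 - 19 + 4) mod 7 = 2431 mod 7 = 2 -> Wednesday (Mon=0 ... Sun=6)
Days before July (Jan-Jun): 181; offset = 181 + 22 - 1 = 202
Weekday index = (2 + 202) mod 7 = 1

Day of the week: Tuesday


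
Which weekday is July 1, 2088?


Target: July 1, 2088
Anchor: Jan 1, 2088. With p = 2088 - 1 = 2087: (p + p//4 - p//100 + p//400) mod 7 = (2087 + 521 - 20 + 5) mod 7 = 2593 mod 7 = 3 -> Thursday (Mon=0 ... Sun=6)
Days before July (Jan-Jun): 182 days
Weekday index = (3 + 182) mod 7 = 3

Thursday


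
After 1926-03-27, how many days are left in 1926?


Day of year: 86 of 365
Remaining = 365 - 86

279 days


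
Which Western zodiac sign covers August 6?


Date: August 6
Conventional tropical zodiac dates: Leo from July 23 onward; Virgo starts August 23
August 6 falls within the Leo range

Leo


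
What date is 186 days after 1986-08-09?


Start: 1986-08-09, add 186 days
August 1986 has 31 days: 31 - 9 = 22 days to August 31 -> 164 left
September 1986 has 30 days -> 134 left
October 1986 has 31 days -> 103 left
November 1986 has 30 days -> 73 left
December 1986 has 31 days -> 42 left
January 1987 has 31 days -> 11 left
February 1987: 11 <= 28 -> lands on February 11

Result: 1987-02-11


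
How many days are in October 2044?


October 2044

31 days


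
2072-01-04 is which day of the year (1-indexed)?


Date: January 4, 2072
No months before January
Plus 4 days in January

Day of year: 4


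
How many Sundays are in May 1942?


May 1942 has 31 days
Anchor: Jan 1, 1942. With p = 1942 - 1 = 1941: (p + p//4 - p//100 + p//400) mod 7 = (1941 + 485 - 19 + 4) mod 7 = 2411 mod 7 = 3 -> Thursday (Mon=0 ... Sun=6)
Days before May (Jan-Apr): 120; May 1 index = (3 + 120) mod 7 = 4 -> Friday
First Sunday is May 3
Sundays: 3, 10, 17, 24, 31

5 Sundays


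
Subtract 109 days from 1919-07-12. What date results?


Start: 1919-07-12, subtract 109 days
Back 12 days from July 12 reaches June 30, 1919 -> 97 left
June 1919 has 30 days -> back to May 31, 1919 -> 67 left
May 1919 has 31 days -> back to April 30, 1919 -> 36 left
April 1919 has 30 days -> back to March 31, 1919 -> 6 left
March 1919: 31 - 6 = 25 -> lands on March 25

Result: 1919-03-25


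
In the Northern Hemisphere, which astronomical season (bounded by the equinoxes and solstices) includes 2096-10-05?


Date: October 5
Astronomical Autumn (approx.; exact equinox/solstice day varies by year): September 22 to December 20
October 5 falls within the Autumn window

Autumn


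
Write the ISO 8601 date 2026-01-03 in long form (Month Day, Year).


ISO 2026-01-03 parses as year=2026, month=01, day=03
Month 1 -> January

January 3, 2026


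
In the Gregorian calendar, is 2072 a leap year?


Gregorian leap year rule: divisible by 4, but not by 100, unless also by 400.
2072 is divisible by 4 but not 100 -> leap year

Yes


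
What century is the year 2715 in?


Century = (year - 1) // 100 + 1
= (2715 - 1) // 100 + 1
= 2714 // 100 + 1
= 27 + 1

28th century


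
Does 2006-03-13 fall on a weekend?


Anchor: Jan 1, 2006. With p = 2006 - 1 = 2005: (p + p//4 - p//100 + p//400) mod 7 = (2005 + 501 - 20 + 5) mod 7 = 2491 mod 7 = 6 -> Sunday (Mon=0 ... Sun=6)
Day of year: 72; offset = 71
Weekday index = (6 + 71) mod 7 = 0 -> Monday
Weekend days: Saturday, Sunday

No


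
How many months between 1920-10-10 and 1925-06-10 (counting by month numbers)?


From October 1920 to June 1925
5 years * 12 = 60 months, minus 4 months = 56

56 months


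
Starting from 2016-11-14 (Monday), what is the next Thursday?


Current: Monday
Target: Thursday
Days ahead: 3

Next Thursday: 2016-11-17


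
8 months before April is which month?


April is month 4
4 - 8 = -4; wrap: -4 + 12 = 8

August


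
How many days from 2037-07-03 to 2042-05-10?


From 2037-07-03 to 2042-05-10
2037-07-03: days before July = 31 + 28 + 31 + 30 + 31 + 30 = 181 (2037 is not a leap year); day of year = 181 + 3 = 184
2042-05-10: days before May = 31 + 28 + 31 + 30 = 120 (2042 is not a leap year); day of year = 120 + 10 = 130
Rest of 2037: 365 - 184 = 181
Full years 2038 (365), 2039 (365), 2040 (366), 2041 (365): 1461
Total = 181 + 1461 + 130 = 1772

1772 days


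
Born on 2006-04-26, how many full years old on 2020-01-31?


Birth: 2006-04-26
Reference: 2020-01-31
Year difference: 2020 - 2006 = 14
Birthday not yet reached in 2020, subtract 1

13 years old


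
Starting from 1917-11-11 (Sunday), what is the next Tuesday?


Current: Sunday
Target: Tuesday
Days ahead: 2

Next Tuesday: 1917-11-13


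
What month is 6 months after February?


February is month 2
2 + 6 = 8

August


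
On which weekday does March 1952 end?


March 1952 has 31 days
Anchor: Jan 1, 1952. With p = 1952 - 1 = 1951: (p + p//4 - p//100 + p//400) mod 7 = (1951 + 487 - 19 + 4) mod 7 = 2423 mod 7 = 1 -> Tuesday (Mon=0 ... Sun=6)
Days before March (Jan-Feb): 60; March 1 index = (1 + 60) mod 7 = 5 -> Saturday
Last day offset: 31 - 1 = 30 days
Weekday index = (5 + 30) mod 7 = 0

Monday, March 31


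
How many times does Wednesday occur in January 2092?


January 2092 has 31 days
Anchor: Jan 1, 2092. With p = 2092 - 1 = 2091: (p + p//4 - p//100 + p//400) mod 7 = (2091 + 522 - 20 + 5) mod 7 = 2598 mod 7 = 1 -> Tuesday (Mon=0 ... Sun=6)
January 1 is the anchor itself -> Tuesday
First Wednesday is January 2
Wednesdays: 2, 9, 16, 23, 30

5 Wednesdays


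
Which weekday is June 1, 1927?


Target: June 1, 1927
Anchor: Jan 1, 1927. With p = 1927 - 1 = 1926: (p + p//4 - p//100 + p//400) mod 7 = (1926 + 481 - 19 + 4) mod 7 = 2392 mod 7 = 5 -> Saturday (Mon=0 ... Sun=6)
Days before June (Jan-May): 151 days
Weekday index = (5 + 151) mod 7 = 2

Wednesday


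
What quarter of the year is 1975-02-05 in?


Month: February (month 2)
Q1: Jan-Mar, Q2: Apr-Jun, Q3: Jul-Sep, Q4: Oct-Dec

Q1


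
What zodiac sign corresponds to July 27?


Date: July 27
Conventional tropical zodiac dates: Leo from July 23 onward; Virgo starts August 23
July 27 falls within the Leo range

Leo


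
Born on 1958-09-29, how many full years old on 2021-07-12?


Birth: 1958-09-29
Reference: 2021-07-12
Year difference: 2021 - 1958 = 63
Birthday not yet reached in 2021, subtract 1

62 years old


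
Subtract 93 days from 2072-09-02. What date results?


Start: 2072-09-02, subtract 93 days
Back 2 days from September 2 reaches August 31, 2072 -> 91 left
August 2072 has 31 days -> back to July 31, 2072 -> 60 left
July 2072 has 31 days -> back to June 30, 2072 -> 29 left
June 2072: 30 - 29 = 1 -> lands on June 1

Result: 2072-06-01


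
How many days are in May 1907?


May 1907

31 days


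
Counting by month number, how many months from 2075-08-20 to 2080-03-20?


From August 2075 to March 2080
5 years * 12 = 60 months, minus 5 months = 55

55 months


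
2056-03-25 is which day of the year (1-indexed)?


Date: March 25, 2056
Days in months 1 through 2: 60
Plus 25 days in March

Day of year: 85


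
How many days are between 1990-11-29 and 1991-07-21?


From 1990-11-29 to 1991-07-21
1990-11-29: days before November = 31 + 28 + 31 + 30 + 31 + 30 + 31 + 31 + 30 + 31 = 304 (1990 is not a leap year); day of year = 304 + 29 = 333
1991-07-21: days before July = 31 + 28 + 31 + 30 + 31 + 30 = 181 (1991 is not a leap year); day of year = 181 + 21 = 202
Rest of 1990: 365 - 333 = 32
Total = 32 + 202 = 234

234 days


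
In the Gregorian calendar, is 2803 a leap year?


Gregorian leap year rule: divisible by 4, but not by 100, unless also by 400.
2803 is not divisible by 4 -> not a leap year

No


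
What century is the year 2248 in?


Century = (year - 1) // 100 + 1
= (2248 - 1) // 100 + 1
= 2247 // 100 + 1
= 22 + 1

23rd century


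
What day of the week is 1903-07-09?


Date: July 9, 1903
Anchor: Jan 1, 1903. With p = 1903 - 1 = 1902: (p + p//4 - p//100 + p//400) mod 7 = (1902 + 475 - 19 + 4) mod 7 = 2362 mod 7 = 3 -> Thursday (Mon=0 ... Sun=6)
Days before July (Jan-Jun): 181; offset = 181 + 9 - 1 = 189
Weekday index = (3 + 189) mod 7 = 3

Day of the week: Thursday


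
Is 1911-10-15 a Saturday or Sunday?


Anchor: Jan 1, 1911. With p = 1911 - 1 = 1910: (p + p//4 - p//100 + p//400) mod 7 = (1910 + 477 - 19 + 4) mod 7 = 2372 mod 7 = 6 -> Sunday (Mon=0 ... Sun=6)
Day of year: 288; offset = 287
Weekday index = (6 + 287) mod 7 = 6 -> Sunday
Weekend days: Saturday, Sunday

Yes


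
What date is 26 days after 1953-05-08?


Start: 1953-05-08, add 26 days
May 1953 has 31 days: 31 - 8 = 23 days to May 31 -> 3 left
June 1953: 3 <= 30 -> lands on June 3

Result: 1953-06-03


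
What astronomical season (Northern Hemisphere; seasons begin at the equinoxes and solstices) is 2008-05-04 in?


Date: May 4
Astronomical Spring (approx.; exact equinox/solstice day varies by year): March 20 to June 20
May 4 falls within the Spring window

Spring


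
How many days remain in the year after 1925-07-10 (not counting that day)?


Day of year: 191 of 365
Remaining = 365 - 191

174 days


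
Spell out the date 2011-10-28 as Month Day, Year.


ISO 2011-10-28 parses as year=2011, month=10, day=28
Month 10 -> October

October 28, 2011


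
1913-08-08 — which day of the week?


Date: August 8, 1913
Anchor: Jan 1, 1913. With p = 1913 - 1 = 1912: (p + p//4 - p//100 + p//400) mod 7 = (1912 + 478 - 19 + 4) mod 7 = 2375 mod 7 = 2 -> Wednesday (Mon=0 ... Sun=6)
Days before August (Jan-Jul): 212; offset = 212 + 8 - 1 = 219
Weekday index = (2 + 219) mod 7 = 4

Day of the week: Friday


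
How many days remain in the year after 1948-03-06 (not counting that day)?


Day of year: 66 of 366
Remaining = 366 - 66

300 days


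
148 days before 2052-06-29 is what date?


Start: 2052-06-29, subtract 148 days
Back 29 days from June 29 reaches May 31, 2052 -> 119 left
May 2052 has 31 days -> back to April 30, 2052 -> 88 left
April 2052 has 30 days -> back to March 31, 2052 -> 58 left
March 2052 has 31 days -> back to February 29, 2052 -> 27 left
February 2052: 29 - 27 = 2 -> lands on February 2

Result: 2052-02-02


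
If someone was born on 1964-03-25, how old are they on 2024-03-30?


Birth: 1964-03-25
Reference: 2024-03-30
Year difference: 2024 - 1964 = 60

60 years old


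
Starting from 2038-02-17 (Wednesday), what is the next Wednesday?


Current: Wednesday
Target: Wednesday
Days ahead: 7

Next Wednesday: 2038-02-24


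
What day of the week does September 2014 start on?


Target: September 1, 2014
Anchor: Jan 1, 2014. With p = 2014 - 1 = 2013: (p + p//4 - p//100 + p//400) mod 7 = (2013 + 503 - 20 + 5) mod 7 = 2501 mod 7 = 2 -> Wednesday (Mon=0 ... Sun=6)
Days before September (Jan-Aug): 243 days
Weekday index = (2 + 243) mod 7 = 0

Monday


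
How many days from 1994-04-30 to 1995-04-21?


From 1994-04-30 to 1995-04-21
1994-04-30: days before April = 31 + 28 + 31 = 90 (1994 is not a leap year); day of year = 90 + 30 = 120
1995-04-21: days before April = 31 + 28 + 31 = 90 (1995 is not a leap year); day of year = 90 + 21 = 111
Rest of 1994: 365 - 120 = 245
Total = 245 + 111 = 356

356 days


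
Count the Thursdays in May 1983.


May 1983 has 31 days
Anchor: Jan 1, 1983. With p = 1983 - 1 = 1982: (p + p//4 - p//100 + p//400) mod 7 = (1982 + 495 - 19 + 4) mod 7 = 2462 mod 7 = 5 -> Saturday (Mon=0 ... Sun=6)
Days before May (Jan-Apr): 120; May 1 index = (5 + 120) mod 7 = 6 -> Sunday
First Thursday is May 5
Thursdays: 5, 12, 19, 26

4 Thursdays


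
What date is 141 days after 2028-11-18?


Start: 2028-11-18, add 141 days
November 2028 has 30 days: 30 - 18 = 12 days to November 30 -> 129 left
December 2028 has 31 days -> 98 left
January 2029 has 31 days -> 67 left
February 2029 has 28 days -> 39 left
March 2029 has 31 days -> 8 left
April 2029: 8 <= 30 -> lands on April 8

Result: 2029-04-08


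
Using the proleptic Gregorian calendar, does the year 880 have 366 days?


Gregorian leap year rule: divisible by 4, but not by 100, unless also by 400.
880 is divisible by 4 but not 100 -> leap year

Yes


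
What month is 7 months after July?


July is month 7
7 + 7 = 14; wrap: 14 - 12 = 2

February


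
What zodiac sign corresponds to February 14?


Date: February 14
Conventional tropical zodiac dates: Aquarius from January 20 onward; Pisces starts February 19
February 14 falls within the Aquarius range

Aquarius


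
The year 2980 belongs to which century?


Century = (year - 1) // 100 + 1
= (2980 - 1) // 100 + 1
= 2979 // 100 + 1
= 29 + 1

30th century


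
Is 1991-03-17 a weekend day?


Anchor: Jan 1, 1991. With p = 1991 - 1 = 1990: (p + p//4 - p//100 + p//400) mod 7 = (1990 + 497 - 19 + 4) mod 7 = 2472 mod 7 = 1 -> Tuesday (Mon=0 ... Sun=6)
Day of year: 76; offset = 75
Weekday index = (1 + 75) mod 7 = 6 -> Sunday
Weekend days: Saturday, Sunday

Yes


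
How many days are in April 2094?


April 2094

30 days


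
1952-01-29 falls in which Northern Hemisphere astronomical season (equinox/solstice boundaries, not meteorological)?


Date: January 29
Astronomical Winter (approx.; exact equinox/solstice day varies by year): December 21 to March 19
January 29 falls within the Winter window

Winter


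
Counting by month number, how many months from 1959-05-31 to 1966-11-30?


From May 1959 to November 1966
7 years * 12 = 84 months, plus 6 months = 90

90 months


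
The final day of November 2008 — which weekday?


November 2008 has 30 days
Anchor: Jan 1, 2008. With p = 2008 - 1 = 2007: (p + p//4 - p//100 + p//400) mod 7 = (2007 + 501 - 20 + 5) mod 7 = 2493 mod 7 = 1 -> Tuesday (Mon=0 ... Sun=6)
Days before November (Jan-Oct): 305; November 1 index = (1 + 305) mod 7 = 5 -> Saturday
Last day offset: 30 - 1 = 29 days
Weekday index = (5 + 29) mod 7 = 6

Sunday, November 30


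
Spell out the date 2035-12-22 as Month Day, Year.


ISO 2035-12-22 parses as year=2035, month=12, day=22
Month 12 -> December

December 22, 2035


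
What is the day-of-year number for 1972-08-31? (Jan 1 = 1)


Date: August 31, 1972
Days in months 1 through 7: 213
Plus 31 days in August

Day of year: 244


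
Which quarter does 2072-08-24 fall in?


Month: August (month 8)
Q1: Jan-Mar, Q2: Apr-Jun, Q3: Jul-Sep, Q4: Oct-Dec

Q3


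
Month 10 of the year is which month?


Month 10 of 12

October


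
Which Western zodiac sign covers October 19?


Date: October 19
Conventional tropical zodiac dates: Libra from September 23 onward; Scorpio starts October 23
October 19 falls within the Libra range

Libra


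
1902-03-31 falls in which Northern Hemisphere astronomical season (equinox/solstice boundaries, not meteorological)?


Date: March 31
Astronomical Spring (approx.; exact equinox/solstice day varies by year): March 20 to June 20
March 31 falls within the Spring window

Spring


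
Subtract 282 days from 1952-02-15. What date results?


Start: 1952-02-15, subtract 282 days
Back 15 days from February 15 reaches January 31, 1952 -> 267 left
January 1952 has 31 days -> back to December 31, 1951 -> 236 left
December 1951 has 31 days -> back to November 30, 1951 -> 205 left
November 1951 has 30 days -> back to October 31, 1951 -> 175 left
October 1951 has 31 days -> back to September 30, 1951 -> 144 left
September 1951 has 30 days -> back to August 31, 1951 -> 114 left
August 1951 has 31 days -> back to July 31, 1951 -> 83 left
July 1951 has 31 days -> back to June 30, 1951 -> 52 left
June 1951 has 30 days -> back to May 31, 1951 -> 22 left
May 1951: 31 - 22 = 9 -> lands on May 9

Result: 1951-05-09


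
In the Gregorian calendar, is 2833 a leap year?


Gregorian leap year rule: divisible by 4, but not by 100, unless also by 400.
2833 is not divisible by 4 -> not a leap year

No


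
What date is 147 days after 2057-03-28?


Start: 2057-03-28, add 147 days
March 2057 has 31 days: 31 - 28 = 3 days to March 31 -> 144 left
April 2057 has 30 days -> 114 left
May 2057 has 31 days -> 83 left
June 2057 has 30 days -> 53 left
July 2057 has 31 days -> 22 left
August 2057: 22 <= 31 -> lands on August 22

Result: 2057-08-22


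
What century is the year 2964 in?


Century = (year - 1) // 100 + 1
= (2964 - 1) // 100 + 1
= 2963 // 100 + 1
= 29 + 1

30th century


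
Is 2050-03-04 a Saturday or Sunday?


Anchor: Jan 1, 2050. With p = 2050 - 1 = 2049: (p + p//4 - p//100 + p//400) mod 7 = (2049 + 512 - 20 + 5) mod 7 = 2546 mod 7 = 5 -> Saturday (Mon=0 ... Sun=6)
Day of year: 63; offset = 62
Weekday index = (5 + 62) mod 7 = 4 -> Friday
Weekend days: Saturday, Sunday

No


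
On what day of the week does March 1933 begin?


Target: March 1, 1933
Anchor: Jan 1, 1933. With p = 1933 - 1 = 1932: (p + p//4 - p//100 + p//400) mod 7 = (1932 + 483 - 19 + 4) mod 7 = 2400 mod 7 = 6 -> Sunday (Mon=0 ... Sun=6)
Days before March (Jan-Feb): 59 days
Weekday index = (6 + 59) mod 7 = 2

Wednesday


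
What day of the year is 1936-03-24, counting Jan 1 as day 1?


Date: March 24, 1936
Days in months 1 through 2: 60
Plus 24 days in March

Day of year: 84


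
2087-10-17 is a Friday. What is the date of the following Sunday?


Current: Friday
Target: Sunday
Days ahead: 2

Next Sunday: 2087-10-19


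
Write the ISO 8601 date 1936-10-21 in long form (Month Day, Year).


ISO 1936-10-21 parses as year=1936, month=10, day=21
Month 10 -> October

October 21, 1936


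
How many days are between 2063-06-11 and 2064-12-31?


From 2063-06-11 to 2064-12-31
2063-06-11: days before June = 31 + 28 + 31 + 30 + 31 = 151 (2063 is not a leap year); day of year = 151 + 11 = 162
2064-12-31: days before December = 31 + 29 + 31 + 30 + 31 + 30 + 31 + 31 + 30 + 31 + 30 = 335 (2064 is a leap year); day of year = 335 + 31 = 366
Rest of 2063: 365 - 162 = 203
Total = 203 + 366 = 569

569 days


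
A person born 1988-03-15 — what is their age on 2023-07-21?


Birth: 1988-03-15
Reference: 2023-07-21
Year difference: 2023 - 1988 = 35

35 years old


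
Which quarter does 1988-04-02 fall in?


Month: April (month 4)
Q1: Jan-Mar, Q2: Apr-Jun, Q3: Jul-Sep, Q4: Oct-Dec

Q2


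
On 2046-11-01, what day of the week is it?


Date: November 1, 2046
Anchor: Jan 1, 2046. With p = 2046 - 1 = 2045: (p + p//4 - p//100 + p//400) mod 7 = (2045 + 511 - 20 + 5) mod 7 = 2541 mod 7 = 0 -> Monday (Mon=0 ... Sun=6)
Days before November (Jan-Oct): 304; offset = 304 + 1 - 1 = 304
Weekday index = (0 + 304) mod 7 = 3

Day of the week: Thursday


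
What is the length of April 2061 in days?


April 2061

30 days


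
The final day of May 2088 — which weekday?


May 2088 has 31 days
Anchor: Jan 1, 2088. With p = 2088 - 1 = 2087: (p + p//4 - p//100 + p//400) mod 7 = (2087 + 521 - 20 + 5) mod 7 = 2593 mod 7 = 3 -> Thursday (Mon=0 ... Sun=6)
Days before May (Jan-Apr): 121; May 1 index = (3 + 121) mod 7 = 5 -> Saturday
Last day offset: 31 - 1 = 30 days
Weekday index = (5 + 30) mod 7 = 0

Monday, May 31


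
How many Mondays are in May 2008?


May 2008 has 31 days
Anchor: Jan 1, 2008. With p = 2008 - 1 = 2007: (p + p//4 - p//100 + p//400) mod 7 = (2007 + 501 - 20 + 5) mod 7 = 2493 mod 7 = 1 -> Tuesday (Mon=0 ... Sun=6)
Days before May (Jan-Apr): 121; May 1 index = (1 + 121) mod 7 = 3 -> Thursday
First Monday is May 5
Mondays: 5, 12, 19, 26

4 Mondays


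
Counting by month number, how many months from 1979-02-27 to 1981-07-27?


From February 1979 to July 1981
2 years * 12 = 24 months, plus 5 months = 29

29 months


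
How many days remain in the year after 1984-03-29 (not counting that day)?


Day of year: 89 of 366
Remaining = 366 - 89

277 days


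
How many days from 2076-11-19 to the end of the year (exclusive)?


Day of year: 324 of 366
Remaining = 366 - 324

42 days


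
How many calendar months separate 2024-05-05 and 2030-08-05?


From May 2024 to August 2030
6 years * 12 = 72 months, plus 3 months = 75

75 months


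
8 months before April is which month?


April is month 4
4 - 8 = -4; wrap: -4 + 12 = 8

August


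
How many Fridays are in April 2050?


April 2050 has 30 days
Anchor: Jan 1, 2050. With p = 2050 - 1 = 2049: (p + p//4 - p//100 + p//400) mod 7 = (2049 + 512 - 20 + 5) mod 7 = 2546 mod 7 = 5 -> Saturday (Mon=0 ... Sun=6)
Days before April (Jan-Mar): 90; April 1 index = (5 + 90) mod 7 = 4 -> Friday
First Friday is April 1
Fridays: 1, 8, 15, 22, 29

5 Fridays


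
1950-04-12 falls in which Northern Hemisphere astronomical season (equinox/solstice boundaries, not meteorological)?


Date: April 12
Astronomical Spring (approx.; exact equinox/solstice day varies by year): March 20 to June 20
April 12 falls within the Spring window

Spring


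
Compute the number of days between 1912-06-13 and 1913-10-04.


From 1912-06-13 to 1913-10-04
1912-06-13: days before June = 31 + 29 + 31 + 30 + 31 = 152 (1912 is a leap year); day of year = 152 + 13 = 165
1913-10-04: days before October = 31 + 28 + 31 + 30 + 31 + 30 + 31 + 31 + 30 = 273 (1913 is not a leap year); day of year = 273 + 4 = 277
Rest of 1912: 366 - 165 = 201
Total = 201 + 277 = 478

478 days


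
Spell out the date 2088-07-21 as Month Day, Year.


ISO 2088-07-21 parses as year=2088, month=07, day=21
Month 7 -> July

July 21, 2088


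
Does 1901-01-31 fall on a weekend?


Anchor: Jan 1, 1901. With p = 1901 - 1 = 1900: (p + p//4 - p//100 + p//400) mod 7 = (1900 + 475 - 19 + 4) mod 7 = 2360 mod 7 = 1 -> Tuesday (Mon=0 ... Sun=6)
Day of year: 31; offset = 30
Weekday index = (1 + 30) mod 7 = 3 -> Thursday
Weekend days: Saturday, Sunday

No


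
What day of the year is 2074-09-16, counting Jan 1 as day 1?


Date: September 16, 2074
Days in months 1 through 8: 243
Plus 16 days in September

Day of year: 259


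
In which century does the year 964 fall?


Century = (year - 1) // 100 + 1
= (964 - 1) // 100 + 1
= 963 // 100 + 1
= 9 + 1

10th century


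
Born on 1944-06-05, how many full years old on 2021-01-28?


Birth: 1944-06-05
Reference: 2021-01-28
Year difference: 2021 - 1944 = 77
Birthday not yet reached in 2021, subtract 1

76 years old


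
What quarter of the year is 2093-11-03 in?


Month: November (month 11)
Q1: Jan-Mar, Q2: Apr-Jun, Q3: Jul-Sep, Q4: Oct-Dec

Q4


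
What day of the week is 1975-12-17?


Date: December 17, 1975
Anchor: Jan 1, 1975. With p = 1975 - 1 = 1974: (p + p//4 - p//100 + p//400) mod 7 = (1974 + 493 - 19 + 4) mod 7 = 2452 mod 7 = 2 -> Wednesday (Mon=0 ... Sun=6)
Days before December (Jan-Nov): 334; offset = 334 + 17 - 1 = 350
Weekday index = (2 + 350) mod 7 = 2

Day of the week: Wednesday


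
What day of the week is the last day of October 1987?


October 1987 has 31 days
Anchor: Jan 1, 1987. With p = 1987 - 1 = 1986: (p + p//4 - p//100 + p//400) mod 7 = (1986 + 496 - 19 + 4) mod 7 = 2467 mod 7 = 3 -> Thursday (Mon=0 ... Sun=6)
Days before October (Jan-Sep): 273; October 1 index = (3 + 273) mod 7 = 3 -> Thursday
Last day offset: 31 - 1 = 30 days
Weekday index = (3 + 30) mod 7 = 5

Saturday, October 31


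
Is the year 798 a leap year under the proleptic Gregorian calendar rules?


Gregorian leap year rule: divisible by 4, but not by 100, unless also by 400.
798 is not divisible by 4 -> not a leap year

No


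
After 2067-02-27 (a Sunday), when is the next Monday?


Current: Sunday
Target: Monday
Days ahead: 1

Next Monday: 2067-02-28


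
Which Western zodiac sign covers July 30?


Date: July 30
Conventional tropical zodiac dates: Leo from July 23 onward; Virgo starts August 23
July 30 falls within the Leo range

Leo


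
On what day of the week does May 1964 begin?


Target: May 1, 1964
Anchor: Jan 1, 1964. With p = 1964 - 1 = 1963: (p + p//4 - p//100 + p//400) mod 7 = (1963 + 490 - 19 + 4) mod 7 = 2438 mod 7 = 2 -> Wednesday (Mon=0 ... Sun=6)
Days before May (Jan-Apr): 121 days
Weekday index = (2 + 121) mod 7 = 4

Friday


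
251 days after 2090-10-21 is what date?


Start: 2090-10-21, add 251 days
October 2090 has 31 days: 31 - 21 = 10 days to October 31 -> 241 left
November 2090 has 30 days -> 211 left
December 2090 has 31 days -> 180 left
January 2091 has 31 days -> 149 left
February 2091 has 28 days -> 121 left
March 2091 has 31 days -> 90 left
April 2091 has 30 days -> 60 left
May 2091 has 31 days -> 29 left
June 2091: 29 <= 30 -> lands on June 29

Result: 2091-06-29


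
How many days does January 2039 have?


January 2039

31 days


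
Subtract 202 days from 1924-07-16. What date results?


Start: 1924-07-16, subtract 202 days
Back 16 days from July 16 reaches June 30, 1924 -> 186 left
June 1924 has 30 days -> back to May 31, 1924 -> 156 left
May 1924 has 31 days -> back to April 30, 1924 -> 125 left
April 1924 has 30 days -> back to March 31, 1924 -> 95 left
March 1924 has 31 days -> back to February 29, 1924 -> 64 left
February 1924 has 29 days -> back to January 31, 1924 -> 35 left
January 1924 has 31 days -> back to December 31, 1923 -> 4 left
December 1923: 31 - 4 = 27 -> lands on December 27

Result: 1923-12-27


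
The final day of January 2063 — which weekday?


January 2063 has 31 days
Anchor: Jan 1, 2063. With p = 2063 - 1 = 2062: (p + p//4 - p//100 + p//400) mod 7 = (2062 + 515 - 20 + 5) mod 7 = 2562 mod 7 = 0 -> Monday (Mon=0 ... Sun=6)
January 1 is the anchor itself -> Monday
Last day offset: 31 - 1 = 30 days
Weekday index = (0 + 30) mod 7 = 2

Wednesday, January 31


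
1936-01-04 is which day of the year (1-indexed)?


Date: January 4, 1936
No months before January
Plus 4 days in January

Day of year: 4


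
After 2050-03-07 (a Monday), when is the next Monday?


Current: Monday
Target: Monday
Days ahead: 7

Next Monday: 2050-03-14


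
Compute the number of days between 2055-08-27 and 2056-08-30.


From 2055-08-27 to 2056-08-30
2055-08-27: days before August = 31 + 28 + 31 + 30 + 31 + 30 + 31 = 212 (2055 is not a leap year); day of year = 212 + 27 = 239
2056-08-30: days before August = 31 + 29 + 31 + 30 + 31 + 30 + 31 = 213 (2056 is a leap year); day of year = 213 + 30 = 243
Rest of 2055: 365 - 239 = 126
Total = 126 + 243 = 369

369 days


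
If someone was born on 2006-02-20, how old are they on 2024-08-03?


Birth: 2006-02-20
Reference: 2024-08-03
Year difference: 2024 - 2006 = 18

18 years old


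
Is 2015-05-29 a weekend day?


Anchor: Jan 1, 2015. With p = 2015 - 1 = 2014: (p + p//4 - p//100 + p//400) mod 7 = (2014 + 503 - 20 + 5) mod 7 = 2502 mod 7 = 3 -> Thursday (Mon=0 ... Sun=6)
Day of year: 149; offset = 148
Weekday index = (3 + 148) mod 7 = 4 -> Friday
Weekend days: Saturday, Sunday

No


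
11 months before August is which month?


August is month 8
8 - 11 = -3; wrap: -3 + 12 = 9

September


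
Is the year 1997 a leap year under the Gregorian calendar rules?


Gregorian leap year rule: divisible by 4, but not by 100, unless also by 400.
1997 is not divisible by 4 -> not a leap year

No


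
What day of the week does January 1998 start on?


Target: January 1, 1998
Anchor: Jan 1, 1998. With p = 1998 - 1 = 1997: (p + p//4 - p//100 + p//400) mod 7 = (1997 + 499 - 19 + 4) mod 7 = 2481 mod 7 = 3 -> Thursday (Mon=0 ... Sun=6)
Offset from anchor: 0 days
Weekday index = (3 + 0) mod 7 = 3

Thursday


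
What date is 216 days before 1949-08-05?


Start: 1949-08-05, subtract 216 days
Back 5 days from August 5 reaches July 31, 1949 -> 211 left
July 1949 has 31 days -> back to June 30, 1949 -> 180 left
June 1949 has 30 days -> back to May 31, 1949 -> 150 left
May 1949 has 31 days -> back to April 30, 1949 -> 119 left
April 1949 has 30 days -> back to March 31, 1949 -> 89 left
March 1949 has 31 days -> back to February 28, 1949 -> 58 left
February 1949 has 28 days -> back to January 31, 1949 -> 30 left
January 1949: 31 - 30 = 1 -> lands on January 1

Result: 1949-01-01


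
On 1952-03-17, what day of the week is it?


Date: March 17, 1952
Anchor: Jan 1, 1952. With p = 1952 - 1 = 1951: (p + p//4 - p//100 + p//400) mod 7 = (1951 + 487 - 19 + 4) mod 7 = 2423 mod 7 = 1 -> Tuesday (Mon=0 ... Sun=6)
Days before March (Jan-Feb): 60; offset = 60 + 17 - 1 = 76
Weekday index = (1 + 76) mod 7 = 0

Day of the week: Monday


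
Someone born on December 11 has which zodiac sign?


Date: December 11
Conventional tropical zodiac dates: Sagittarius from November 22 onward; Capricorn starts December 22
December 11 falls within the Sagittarius range

Sagittarius


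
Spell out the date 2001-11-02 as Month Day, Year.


ISO 2001-11-02 parses as year=2001, month=11, day=02
Month 11 -> November

November 2, 2001


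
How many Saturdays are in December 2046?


December 2046 has 31 days
Anchor: Jan 1, 2046. With p = 2046 - 1 = 2045: (p + p//4 - p//100 + p//400) mod 7 = (2045 + 511 - 20 + 5) mod 7 = 2541 mod 7 = 0 -> Monday (Mon=0 ... Sun=6)
Days before December (Jan-Nov): 334; December 1 index = (0 + 334) mod 7 = 5 -> Saturday
First Saturday is December 1
Saturdays: 1, 8, 15, 22, 29

5 Saturdays
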